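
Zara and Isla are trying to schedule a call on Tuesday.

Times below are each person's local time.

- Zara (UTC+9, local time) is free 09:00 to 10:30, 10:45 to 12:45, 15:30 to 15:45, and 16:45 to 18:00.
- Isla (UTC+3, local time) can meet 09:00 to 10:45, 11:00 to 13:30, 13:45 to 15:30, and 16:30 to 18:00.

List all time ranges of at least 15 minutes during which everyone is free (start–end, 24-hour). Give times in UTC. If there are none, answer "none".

06:30–06:45, 08:00–09:00

Zara → UTC: 00:00–01:30, 01:45–03:45, 06:30–06:45, 07:45–09:00.
Isla → UTC: 06:00–07:45, 08:00–10:30, 10:45–12:30, 13:30–15:00.
Zara ∩ Isla: 06:30–06:45, 08:00–09:00.
Windows ≥ 15 min: 06:30–06:45, 08:00–09:00.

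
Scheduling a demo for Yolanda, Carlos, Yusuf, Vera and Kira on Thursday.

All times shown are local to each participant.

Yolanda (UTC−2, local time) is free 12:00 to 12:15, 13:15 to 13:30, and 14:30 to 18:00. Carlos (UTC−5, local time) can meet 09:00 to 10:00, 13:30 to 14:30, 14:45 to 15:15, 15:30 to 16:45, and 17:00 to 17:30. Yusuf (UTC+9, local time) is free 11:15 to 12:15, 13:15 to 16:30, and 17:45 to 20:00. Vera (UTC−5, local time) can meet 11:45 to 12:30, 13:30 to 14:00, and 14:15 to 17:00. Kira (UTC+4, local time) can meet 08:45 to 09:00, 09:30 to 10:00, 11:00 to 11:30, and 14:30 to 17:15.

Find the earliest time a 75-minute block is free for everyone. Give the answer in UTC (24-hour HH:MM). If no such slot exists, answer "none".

none

Yolanda → UTC: 14:00–14:15, 15:15–15:30, 16:30–20:00.
Carlos → UTC: 14:00–15:00, 18:30–19:30, 19:45–20:15, 20:30–21:45, 22:00–22:30.
Yusuf → UTC: 02:15–03:15, 04:15–07:30, 08:45–11:00.
Vera → UTC: 16:45–17:30, 18:30–19:00, 19:15–22:00.
Kira → UTC: 04:45–05:00, 05:30–06:00, 07:00–07:30, 10:30–13:15.
Yolanda ∩ Carlos: 14:00–14:15, 18:30–19:30, 19:45–20:00.
Yolanda ∩ Carlos ∩ Yusuf: (none).
Yolanda ∩ Carlos ∩ Yusuf ∩ Vera: (none).
Yolanda ∩ Carlos ∩ Yusuf ∩ Vera ∩ Kira: (none).
Windows ≥ 75 min: (none).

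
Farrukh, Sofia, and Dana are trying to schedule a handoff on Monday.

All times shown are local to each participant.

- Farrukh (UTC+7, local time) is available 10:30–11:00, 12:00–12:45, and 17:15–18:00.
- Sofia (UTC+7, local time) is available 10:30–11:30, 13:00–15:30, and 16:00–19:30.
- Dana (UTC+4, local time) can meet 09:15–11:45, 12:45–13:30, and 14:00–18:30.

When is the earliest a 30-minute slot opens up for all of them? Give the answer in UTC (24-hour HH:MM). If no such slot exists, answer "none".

Farrukh → UTC: 03:30–04:00, 05:00–05:45, 10:15–11:00.
Sofia → UTC: 03:30–04:30, 06:00–08:30, 09:00–12:30.
Dana → UTC: 05:15–07:45, 08:45–09:30, 10:00–14:30.
Farrukh ∩ Sofia: 03:30–04:00, 10:15–11:00.
Farrukh ∩ Sofia ∩ Dana: 10:15–11:00.
Windows ≥ 30 min: 10:15–11:00.
Earliest such window starts at 10:15.

10:15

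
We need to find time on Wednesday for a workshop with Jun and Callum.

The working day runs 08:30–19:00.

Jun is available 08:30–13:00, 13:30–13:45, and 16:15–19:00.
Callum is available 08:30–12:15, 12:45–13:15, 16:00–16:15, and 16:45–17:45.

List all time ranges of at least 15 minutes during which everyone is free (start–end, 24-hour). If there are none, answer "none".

Jun ∩ Callum: 08:30–12:15, 12:45–13:00, 16:45–17:45.
Windows ≥ 15 min: 08:30–12:15, 12:45–13:00, 16:45–17:45.

08:30–12:15, 12:45–13:00, 16:45–17:45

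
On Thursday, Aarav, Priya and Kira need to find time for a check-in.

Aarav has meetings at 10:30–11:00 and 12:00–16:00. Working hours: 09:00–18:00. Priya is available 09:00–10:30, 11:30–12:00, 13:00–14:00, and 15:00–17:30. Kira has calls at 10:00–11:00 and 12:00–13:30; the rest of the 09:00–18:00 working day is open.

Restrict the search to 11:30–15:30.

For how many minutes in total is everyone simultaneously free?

30 minutes

Aarav free within 09:00–18:00: 09:00–10:30, 11:00–12:00, 16:00–18:00.
Kira free within 09:00–18:00: 09:00–10:00, 11:00–12:00, 13:30–18:00.
Aarav ∩ Priya: 09:00–10:30, 11:30–12:00, 16:00–17:30.
Aarav ∩ Priya ∩ Kira: 09:00–10:00, 11:30–12:00, 16:00–17:30.
Restricted to 11:30–15:30: 11:30–12:00.
Total common minutes: 30.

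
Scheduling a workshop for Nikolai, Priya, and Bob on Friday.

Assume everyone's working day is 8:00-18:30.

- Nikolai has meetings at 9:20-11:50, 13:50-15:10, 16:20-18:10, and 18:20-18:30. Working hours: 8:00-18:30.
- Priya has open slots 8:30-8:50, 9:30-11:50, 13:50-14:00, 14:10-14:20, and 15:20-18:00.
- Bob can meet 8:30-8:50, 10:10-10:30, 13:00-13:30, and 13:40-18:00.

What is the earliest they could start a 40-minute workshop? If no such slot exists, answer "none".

15:20

Nikolai free within 08:00–18:30: 08:00–09:20, 11:50–13:50, 15:10–16:20, 18:10–18:20.
Nikolai ∩ Priya: 08:30–08:50, 15:20–16:20.
Nikolai ∩ Priya ∩ Bob: 08:30–08:50, 15:20–16:20.
Windows ≥ 40 min: 15:20–16:20.
Earliest such window starts at 15:20.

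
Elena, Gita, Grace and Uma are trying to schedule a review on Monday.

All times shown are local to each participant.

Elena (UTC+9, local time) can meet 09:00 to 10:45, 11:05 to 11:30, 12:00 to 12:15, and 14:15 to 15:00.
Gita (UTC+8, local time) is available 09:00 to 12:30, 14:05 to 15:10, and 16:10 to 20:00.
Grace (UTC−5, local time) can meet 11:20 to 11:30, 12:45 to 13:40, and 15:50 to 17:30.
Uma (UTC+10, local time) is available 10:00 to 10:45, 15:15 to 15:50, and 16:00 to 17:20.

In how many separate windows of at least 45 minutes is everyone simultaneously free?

0

Elena → UTC: 00:00–01:45, 02:05–02:30, 03:00–03:15, 05:15–06:00.
Gita → UTC: 01:00–04:30, 06:05–07:10, 08:10–12:00.
Grace → UTC: 16:20–16:30, 17:45–18:40, 20:50–22:30.
Uma → UTC: 00:00–00:45, 05:15–05:50, 06:00–07:20.
Elena ∩ Gita: 01:00–01:45, 02:05–02:30, 03:00–03:15.
Elena ∩ Gita ∩ Grace: (none).
Elena ∩ Gita ∩ Grace ∩ Uma: (none).
Windows ≥ 45 min: (none).
That's 0 windows.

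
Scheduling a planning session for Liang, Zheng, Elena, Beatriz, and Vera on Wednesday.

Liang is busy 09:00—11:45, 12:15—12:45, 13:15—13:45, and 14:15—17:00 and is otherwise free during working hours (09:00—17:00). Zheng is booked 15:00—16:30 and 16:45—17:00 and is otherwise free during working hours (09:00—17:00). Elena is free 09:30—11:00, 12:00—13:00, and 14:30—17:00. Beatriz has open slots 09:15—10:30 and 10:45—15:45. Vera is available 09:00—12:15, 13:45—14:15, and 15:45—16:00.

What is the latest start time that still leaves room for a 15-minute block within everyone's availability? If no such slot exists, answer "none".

Liang free within 09:00–17:00: 11:45–12:15, 12:45–13:15, 13:45–14:15.
Zheng free within 09:00–17:00: 09:00–15:00, 16:30–16:45.
Liang ∩ Zheng: 11:45–12:15, 12:45–13:15, 13:45–14:15.
Liang ∩ Zheng ∩ Elena: 12:00–12:15, 12:45–13:00.
Liang ∩ Zheng ∩ Elena ∩ Beatriz: 12:00–12:15, 12:45–13:00.
Liang ∩ Zheng ∩ Elena ∩ Beatriz ∩ Vera: 12:00–12:15.
Windows ≥ 15 min: 12:00–12:15.
Latest start in the last window 12:00–12:15 is 12:15 − 15 min = 12:00.

12:00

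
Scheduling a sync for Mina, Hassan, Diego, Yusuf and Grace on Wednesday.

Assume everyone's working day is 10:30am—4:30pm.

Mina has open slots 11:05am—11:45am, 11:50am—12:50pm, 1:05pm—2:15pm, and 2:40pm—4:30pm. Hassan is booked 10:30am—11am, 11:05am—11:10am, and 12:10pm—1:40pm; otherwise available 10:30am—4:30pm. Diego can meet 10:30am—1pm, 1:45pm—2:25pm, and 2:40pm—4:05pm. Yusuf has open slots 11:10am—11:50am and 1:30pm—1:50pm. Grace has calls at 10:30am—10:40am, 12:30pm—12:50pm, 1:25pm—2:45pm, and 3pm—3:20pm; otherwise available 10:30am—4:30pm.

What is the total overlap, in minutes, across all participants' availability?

35 minutes

Hassan free within 10:30–16:30: 11:00–11:05, 11:10–12:10, 13:40–16:30.
Grace free within 10:30–16:30: 10:40–12:30, 12:50–13:25, 14:45–15:00, 15:20–16:30.
Mina ∩ Hassan: 11:10–11:45, 11:50–12:10, 13:40–14:15, 14:40–16:30.
Mina ∩ Hassan ∩ Diego: 11:10–11:45, 11:50–12:10, 13:45–14:15, 14:40–16:05.
Mina ∩ Hassan ∩ Diego ∩ Yusuf: 11:10–11:45, 13:45–13:50.
Mina ∩ Hassan ∩ Diego ∩ Yusuf ∩ Grace: 11:10–11:45.
Total common minutes: 35.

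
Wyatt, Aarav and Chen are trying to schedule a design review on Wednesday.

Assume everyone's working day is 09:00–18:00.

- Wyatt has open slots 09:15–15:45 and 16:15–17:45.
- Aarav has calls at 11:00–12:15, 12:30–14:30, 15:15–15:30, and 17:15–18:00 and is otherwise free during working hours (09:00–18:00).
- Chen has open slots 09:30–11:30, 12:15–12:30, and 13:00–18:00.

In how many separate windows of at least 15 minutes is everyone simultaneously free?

Aarav free within 09:00–18:00: 09:00–11:00, 12:15–12:30, 14:30–15:15, 15:30–17:15.
Wyatt ∩ Aarav: 09:15–11:00, 12:15–12:30, 14:30–15:15, 15:30–15:45, 16:15–17:15.
Wyatt ∩ Aarav ∩ Chen: 09:30–11:00, 12:15–12:30, 14:30–15:15, 15:30–15:45, 16:15–17:15.
Windows ≥ 15 min: 09:30–11:00, 12:15–12:30, 14:30–15:15, 15:30–15:45, 16:15–17:15.
That's 5 windows.

5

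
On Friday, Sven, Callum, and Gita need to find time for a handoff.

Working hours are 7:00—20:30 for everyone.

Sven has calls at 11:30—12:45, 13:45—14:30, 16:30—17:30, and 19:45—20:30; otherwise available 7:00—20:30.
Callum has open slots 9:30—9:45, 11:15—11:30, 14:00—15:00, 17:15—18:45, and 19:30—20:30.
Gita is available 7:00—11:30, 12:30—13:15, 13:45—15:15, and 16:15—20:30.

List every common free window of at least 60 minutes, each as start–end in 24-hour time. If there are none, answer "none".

Sven free within 07:00–20:30: 07:00–11:30, 12:45–13:45, 14:30–16:30, 17:30–19:45.
Sven ∩ Callum: 09:30–09:45, 11:15–11:30, 14:30–15:00, 17:30–18:45, 19:30–19:45.
Sven ∩ Callum ∩ Gita: 09:30–09:45, 11:15–11:30, 14:30–15:00, 17:30–18:45, 19:30–19:45.
Windows ≥ 60 min: 17:30–18:45.

17:30–18:45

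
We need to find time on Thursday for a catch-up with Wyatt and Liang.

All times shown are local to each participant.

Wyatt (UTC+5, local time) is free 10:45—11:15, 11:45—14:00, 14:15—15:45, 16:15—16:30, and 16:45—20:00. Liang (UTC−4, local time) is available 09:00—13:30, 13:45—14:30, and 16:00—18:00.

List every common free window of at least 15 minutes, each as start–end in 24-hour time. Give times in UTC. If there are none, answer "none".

13:00–15:00

Wyatt → UTC: 05:45–06:15, 06:45–09:00, 09:15–10:45, 11:15–11:30, 11:45–15:00.
Liang → UTC: 13:00–17:30, 17:45–18:30, 20:00–22:00.
Wyatt ∩ Liang: 13:00–15:00.
Windows ≥ 15 min: 13:00–15:00.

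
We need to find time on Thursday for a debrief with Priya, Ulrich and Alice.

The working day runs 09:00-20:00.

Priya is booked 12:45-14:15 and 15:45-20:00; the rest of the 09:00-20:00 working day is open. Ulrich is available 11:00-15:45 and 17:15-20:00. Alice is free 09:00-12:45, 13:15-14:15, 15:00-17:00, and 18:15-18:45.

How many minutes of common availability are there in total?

Priya free within 09:00–20:00: 09:00–12:45, 14:15–15:45.
Priya ∩ Ulrich: 11:00–12:45, 14:15–15:45.
Priya ∩ Ulrich ∩ Alice: 11:00–12:45, 15:00–15:45.
Total common minutes: 105 + 45 = 150.

150 minutes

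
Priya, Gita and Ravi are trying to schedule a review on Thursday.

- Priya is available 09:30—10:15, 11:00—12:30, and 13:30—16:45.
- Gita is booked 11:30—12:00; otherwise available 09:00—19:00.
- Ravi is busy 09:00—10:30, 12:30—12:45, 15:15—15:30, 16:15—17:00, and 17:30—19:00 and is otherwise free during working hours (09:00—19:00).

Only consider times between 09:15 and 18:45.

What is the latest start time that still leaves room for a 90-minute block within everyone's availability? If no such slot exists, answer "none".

13:45

Gita free within 09:00–19:00: 09:00–11:30, 12:00–19:00.
Ravi free within 09:00–19:00: 10:30–12:30, 12:45–15:15, 15:30–16:15, 17:00–17:30.
Priya ∩ Gita: 09:30–10:15, 11:00–11:30, 12:00–12:30, 13:30–16:45.
Priya ∩ Gita ∩ Ravi: 11:00–11:30, 12:00–12:30, 13:30–15:15, 15:30–16:15.
Restricted to 09:15–18:45: 11:00–11:30, 12:00–12:30, 13:30–15:15, 15:30–16:15.
Windows ≥ 90 min: 13:30–15:15.
Latest start in the last window 13:30–15:15 is 15:15 − 90 min = 13:45.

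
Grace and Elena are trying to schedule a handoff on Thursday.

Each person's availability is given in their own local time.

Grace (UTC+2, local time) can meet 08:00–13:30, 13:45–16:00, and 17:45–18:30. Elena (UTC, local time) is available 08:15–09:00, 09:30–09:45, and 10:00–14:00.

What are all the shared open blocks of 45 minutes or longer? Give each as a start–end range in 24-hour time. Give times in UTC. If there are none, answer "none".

Grace → UTC: 06:00–11:30, 11:45–14:00, 15:45–16:30.
Elena → UTC: 08:15–09:00, 09:30–09:45, 10:00–14:00.
Grace ∩ Elena: 08:15–09:00, 09:30–09:45, 10:00–11:30, 11:45–14:00.
Windows ≥ 45 min: 08:15–09:00, 10:00–11:30, 11:45–14:00.

08:15–09:00, 10:00–11:30, 11:45–14:00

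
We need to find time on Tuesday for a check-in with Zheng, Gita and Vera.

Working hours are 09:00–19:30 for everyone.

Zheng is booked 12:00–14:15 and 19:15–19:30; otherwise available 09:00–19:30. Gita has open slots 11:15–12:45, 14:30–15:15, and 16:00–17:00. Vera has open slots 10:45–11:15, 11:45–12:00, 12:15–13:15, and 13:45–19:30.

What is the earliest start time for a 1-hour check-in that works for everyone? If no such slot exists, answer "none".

16:00

Zheng free within 09:00–19:30: 09:00–12:00, 14:15–19:15.
Zheng ∩ Gita: 11:15–12:00, 14:30–15:15, 16:00–17:00.
Zheng ∩ Gita ∩ Vera: 11:45–12:00, 14:30–15:15, 16:00–17:00.
Windows ≥ 60 min: 16:00–17:00.
Earliest such window starts at 16:00.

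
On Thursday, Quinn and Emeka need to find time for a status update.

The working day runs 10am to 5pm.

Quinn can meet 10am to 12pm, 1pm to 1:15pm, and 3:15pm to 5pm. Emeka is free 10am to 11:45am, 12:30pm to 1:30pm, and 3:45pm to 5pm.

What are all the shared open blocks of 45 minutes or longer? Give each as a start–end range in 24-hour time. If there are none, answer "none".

Quinn ∩ Emeka: 10:00–11:45, 13:00–13:15, 15:45–17:00.
Windows ≥ 45 min: 10:00–11:45, 15:45–17:00.

10:00–11:45, 15:45–17:00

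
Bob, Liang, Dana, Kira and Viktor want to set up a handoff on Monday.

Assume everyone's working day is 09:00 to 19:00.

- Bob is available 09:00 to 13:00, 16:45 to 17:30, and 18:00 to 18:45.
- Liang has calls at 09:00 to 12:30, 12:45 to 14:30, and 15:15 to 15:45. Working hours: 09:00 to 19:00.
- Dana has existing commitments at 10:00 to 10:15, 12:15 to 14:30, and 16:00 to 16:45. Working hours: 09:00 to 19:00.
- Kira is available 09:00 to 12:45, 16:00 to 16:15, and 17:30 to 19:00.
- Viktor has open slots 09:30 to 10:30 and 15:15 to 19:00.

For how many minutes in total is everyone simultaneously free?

45 minutes

Liang free within 09:00–19:00: 12:30–12:45, 14:30–15:15, 15:45–19:00.
Dana free within 09:00–19:00: 09:00–10:00, 10:15–12:15, 14:30–16:00, 16:45–19:00.
Bob ∩ Liang: 12:30–12:45, 16:45–17:30, 18:00–18:45.
Bob ∩ Liang ∩ Dana: 16:45–17:30, 18:00–18:45.
Bob ∩ Liang ∩ Dana ∩ Kira: 18:00–18:45.
Bob ∩ Liang ∩ Dana ∩ Kira ∩ Viktor: 18:00–18:45.
Total common minutes: 45.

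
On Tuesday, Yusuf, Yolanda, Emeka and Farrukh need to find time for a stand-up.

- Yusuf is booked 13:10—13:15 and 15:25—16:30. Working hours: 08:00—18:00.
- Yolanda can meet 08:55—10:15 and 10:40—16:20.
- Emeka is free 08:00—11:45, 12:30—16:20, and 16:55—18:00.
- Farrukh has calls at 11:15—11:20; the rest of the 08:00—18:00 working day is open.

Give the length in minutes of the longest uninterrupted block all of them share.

130 minutes

Yusuf free within 08:00–18:00: 08:00–13:10, 13:15–15:25, 16:30–18:00.
Farrukh free within 08:00–18:00: 08:00–11:15, 11:20–18:00.
Yusuf ∩ Yolanda: 08:55–10:15, 10:40–13:10, 13:15–15:25.
Yusuf ∩ Yolanda ∩ Emeka: 08:55–10:15, 10:40–11:45, 12:30–13:10, 13:15–15:25.
Yusuf ∩ Yolanda ∩ Emeka ∩ Farrukh: 08:55–10:15, 10:40–11:15, 11:20–11:45, 12:30–13:10, 13:15–15:25.
Common window lengths: 80, 35, 25, 40, 130 min; longest is 130.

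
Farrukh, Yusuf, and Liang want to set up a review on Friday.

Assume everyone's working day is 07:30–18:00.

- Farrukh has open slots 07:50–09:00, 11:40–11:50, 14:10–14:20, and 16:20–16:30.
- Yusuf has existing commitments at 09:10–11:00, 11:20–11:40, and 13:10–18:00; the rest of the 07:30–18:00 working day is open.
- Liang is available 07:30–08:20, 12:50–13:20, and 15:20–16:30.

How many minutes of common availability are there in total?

Yusuf free within 07:30–18:00: 07:30–09:10, 11:00–11:20, 11:40–13:10.
Farrukh ∩ Yusuf: 07:50–09:00, 11:40–11:50.
Farrukh ∩ Yusuf ∩ Liang: 07:50–08:20.
Total common minutes: 30.

30 minutes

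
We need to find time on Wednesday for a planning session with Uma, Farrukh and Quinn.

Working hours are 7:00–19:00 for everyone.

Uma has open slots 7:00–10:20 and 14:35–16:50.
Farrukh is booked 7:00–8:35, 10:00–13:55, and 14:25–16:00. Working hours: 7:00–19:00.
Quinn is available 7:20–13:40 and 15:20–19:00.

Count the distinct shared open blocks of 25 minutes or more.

2

Farrukh free within 07:00–19:00: 08:35–10:00, 13:55–14:25, 16:00–19:00.
Uma ∩ Farrukh: 08:35–10:00, 16:00–16:50.
Uma ∩ Farrukh ∩ Quinn: 08:35–10:00, 16:00–16:50.
Windows ≥ 25 min: 08:35–10:00, 16:00–16:50.
That's 2 windows.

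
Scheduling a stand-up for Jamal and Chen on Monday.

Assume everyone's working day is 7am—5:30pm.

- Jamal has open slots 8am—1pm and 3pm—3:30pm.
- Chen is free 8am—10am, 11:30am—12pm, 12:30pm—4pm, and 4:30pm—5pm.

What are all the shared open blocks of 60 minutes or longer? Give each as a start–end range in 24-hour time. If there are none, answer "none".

Jamal ∩ Chen: 08:00–10:00, 11:30–12:00, 12:30–13:00, 15:00–15:30.
Windows ≥ 60 min: 08:00–10:00.

08:00–10:00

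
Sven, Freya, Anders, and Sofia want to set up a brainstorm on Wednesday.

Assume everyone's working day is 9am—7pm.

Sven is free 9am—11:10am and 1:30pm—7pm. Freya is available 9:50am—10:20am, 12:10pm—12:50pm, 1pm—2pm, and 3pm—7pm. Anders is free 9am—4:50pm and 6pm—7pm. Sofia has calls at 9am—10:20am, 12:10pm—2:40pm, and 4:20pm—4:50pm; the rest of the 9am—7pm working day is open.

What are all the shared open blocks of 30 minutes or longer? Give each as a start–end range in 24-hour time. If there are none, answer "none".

Sofia free within 09:00–19:00: 10:20–12:10, 14:40–16:20, 16:50–19:00.
Sven ∩ Freya: 09:50–10:20, 13:30–14:00, 15:00–19:00.
Sven ∩ Freya ∩ Anders: 09:50–10:20, 13:30–14:00, 15:00–16:50, 18:00–19:00.
Sven ∩ Freya ∩ Anders ∩ Sofia: 15:00–16:20, 18:00–19:00.
Windows ≥ 30 min: 15:00–16:20, 18:00–19:00.

15:00–16:20, 18:00–19:00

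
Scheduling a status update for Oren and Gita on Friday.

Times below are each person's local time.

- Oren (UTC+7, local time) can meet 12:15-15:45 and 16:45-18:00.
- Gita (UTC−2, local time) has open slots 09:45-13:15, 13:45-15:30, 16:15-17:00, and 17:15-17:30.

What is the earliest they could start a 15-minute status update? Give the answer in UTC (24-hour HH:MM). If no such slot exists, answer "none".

none

Oren → UTC: 05:15–08:45, 09:45–11:00.
Gita → UTC: 11:45–15:15, 15:45–17:30, 18:15–19:00, 19:15–19:30.
Oren ∩ Gita: (none).
Windows ≥ 15 min: (none).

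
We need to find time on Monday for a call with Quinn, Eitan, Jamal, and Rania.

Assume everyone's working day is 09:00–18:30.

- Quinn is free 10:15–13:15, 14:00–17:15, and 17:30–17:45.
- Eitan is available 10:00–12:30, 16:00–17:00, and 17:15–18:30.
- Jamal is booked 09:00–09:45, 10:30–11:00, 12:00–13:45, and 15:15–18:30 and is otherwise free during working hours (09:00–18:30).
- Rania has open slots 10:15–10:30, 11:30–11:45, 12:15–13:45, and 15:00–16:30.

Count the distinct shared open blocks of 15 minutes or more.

2

Jamal free within 09:00–18:30: 09:45–10:30, 11:00–12:00, 13:45–15:15.
Quinn ∩ Eitan: 10:15–12:30, 16:00–17:00, 17:30–17:45.
Quinn ∩ Eitan ∩ Jamal: 10:15–10:30, 11:00–12:00.
Quinn ∩ Eitan ∩ Jamal ∩ Rania: 10:15–10:30, 11:30–11:45.
Windows ≥ 15 min: 10:15–10:30, 11:30–11:45.
That's 2 windows.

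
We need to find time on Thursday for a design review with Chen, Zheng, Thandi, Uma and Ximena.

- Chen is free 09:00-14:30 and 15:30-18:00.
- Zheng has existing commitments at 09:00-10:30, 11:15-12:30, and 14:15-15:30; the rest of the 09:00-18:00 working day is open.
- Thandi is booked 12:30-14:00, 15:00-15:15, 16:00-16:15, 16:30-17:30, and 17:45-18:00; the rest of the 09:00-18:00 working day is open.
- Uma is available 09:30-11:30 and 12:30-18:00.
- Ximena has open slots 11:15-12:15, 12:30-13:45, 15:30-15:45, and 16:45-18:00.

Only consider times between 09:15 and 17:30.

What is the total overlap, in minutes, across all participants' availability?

15 minutes

Zheng free within 09:00–18:00: 10:30–11:15, 12:30–14:15, 15:30–18:00.
Thandi free within 09:00–18:00: 09:00–12:30, 14:00–15:00, 15:15–16:00, 16:15–16:30, 17:30–17:45.
Chen ∩ Zheng: 10:30–11:15, 12:30–14:15, 15:30–18:00.
Chen ∩ Zheng ∩ Thandi: 10:30–11:15, 14:00–14:15, 15:30–16:00, 16:15–16:30, 17:30–17:45.
Chen ∩ Zheng ∩ Thandi ∩ Uma: 10:30–11:15, 14:00–14:15, 15:30–16:00, 16:15–16:30, 17:30–17:45.
Chen ∩ Zheng ∩ Thandi ∩ Uma ∩ Ximena: 15:30–15:45, 17:30–17:45.
Restricted to 09:15–17:30: 15:30–15:45.
Total common minutes: 15.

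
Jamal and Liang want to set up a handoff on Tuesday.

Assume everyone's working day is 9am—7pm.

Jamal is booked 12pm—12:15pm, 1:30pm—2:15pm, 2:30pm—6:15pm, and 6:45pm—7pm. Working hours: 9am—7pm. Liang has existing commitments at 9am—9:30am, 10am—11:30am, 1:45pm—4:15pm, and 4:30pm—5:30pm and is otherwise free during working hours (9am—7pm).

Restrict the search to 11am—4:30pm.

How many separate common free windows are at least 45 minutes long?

Jamal free within 09:00–19:00: 09:00–12:00, 12:15–13:30, 14:15–14:30, 18:15–18:45.
Liang free within 09:00–19:00: 09:30–10:00, 11:30–13:45, 16:15–16:30, 17:30–19:00.
Jamal ∩ Liang: 09:30–10:00, 11:30–12:00, 12:15–13:30, 18:15–18:45.
Restricted to 11:00–16:30: 11:30–12:00, 12:15–13:30.
Windows ≥ 45 min: 12:15–13:30.
That's 1 window.

1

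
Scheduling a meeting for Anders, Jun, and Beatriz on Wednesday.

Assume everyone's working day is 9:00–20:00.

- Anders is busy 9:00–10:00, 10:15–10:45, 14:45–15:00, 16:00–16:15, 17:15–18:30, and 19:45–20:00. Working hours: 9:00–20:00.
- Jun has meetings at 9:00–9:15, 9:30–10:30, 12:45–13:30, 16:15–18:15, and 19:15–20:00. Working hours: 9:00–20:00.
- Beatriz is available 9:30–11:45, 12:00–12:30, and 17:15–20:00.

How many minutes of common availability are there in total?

Anders free within 09:00–20:00: 10:00–10:15, 10:45–14:45, 15:00–16:00, 16:15–17:15, 18:30–19:45.
Jun free within 09:00–20:00: 09:15–09:30, 10:30–12:45, 13:30–16:15, 18:15–19:15.
Anders ∩ Jun: 10:45–12:45, 13:30–14:45, 15:00–16:00, 18:30–19:15.
Anders ∩ Jun ∩ Beatriz: 10:45–11:45, 12:00–12:30, 18:30–19:15.
Total common minutes: 60 + 30 + 45 = 135.

135 minutes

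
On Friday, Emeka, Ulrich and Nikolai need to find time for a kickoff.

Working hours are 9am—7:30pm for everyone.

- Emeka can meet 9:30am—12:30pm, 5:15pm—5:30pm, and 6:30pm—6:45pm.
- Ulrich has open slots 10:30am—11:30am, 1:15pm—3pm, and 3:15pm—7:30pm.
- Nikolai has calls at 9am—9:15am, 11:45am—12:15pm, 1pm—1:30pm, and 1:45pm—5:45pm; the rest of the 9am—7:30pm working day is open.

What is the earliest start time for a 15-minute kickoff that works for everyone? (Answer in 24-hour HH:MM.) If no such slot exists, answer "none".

Nikolai free within 09:00–19:30: 09:15–11:45, 12:15–13:00, 13:30–13:45, 17:45–19:30.
Emeka ∩ Ulrich: 10:30–11:30, 17:15–17:30, 18:30–18:45.
Emeka ∩ Ulrich ∩ Nikolai: 10:30–11:30, 18:30–18:45.
Windows ≥ 15 min: 10:30–11:30, 18:30–18:45.
Earliest such window starts at 10:30.

10:30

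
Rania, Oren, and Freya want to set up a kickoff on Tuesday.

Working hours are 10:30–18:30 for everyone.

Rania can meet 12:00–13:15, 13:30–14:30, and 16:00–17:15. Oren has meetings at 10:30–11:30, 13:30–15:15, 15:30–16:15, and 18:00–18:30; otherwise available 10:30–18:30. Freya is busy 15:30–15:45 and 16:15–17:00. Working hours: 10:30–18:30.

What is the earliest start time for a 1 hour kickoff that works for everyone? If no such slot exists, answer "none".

Oren free within 10:30–18:30: 11:30–13:30, 15:15–15:30, 16:15–18:00.
Freya free within 10:30–18:30: 10:30–15:30, 15:45–16:15, 17:00–18:30.
Rania ∩ Oren: 12:00–13:15, 16:15–17:15.
Rania ∩ Oren ∩ Freya: 12:00–13:15, 17:00–17:15.
Windows ≥ 60 min: 12:00–13:15.
Earliest such window starts at 12:00.

12:00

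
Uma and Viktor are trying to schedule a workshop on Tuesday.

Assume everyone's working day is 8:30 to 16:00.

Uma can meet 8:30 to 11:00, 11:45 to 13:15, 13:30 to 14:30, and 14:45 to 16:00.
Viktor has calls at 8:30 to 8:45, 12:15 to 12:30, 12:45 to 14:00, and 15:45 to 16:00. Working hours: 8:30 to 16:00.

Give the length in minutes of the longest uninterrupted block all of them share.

Viktor free within 08:30–16:00: 08:45–12:15, 12:30–12:45, 14:00–15:45.
Uma ∩ Viktor: 08:45–11:00, 11:45–12:15, 12:30–12:45, 14:00–14:30, 14:45–15:45.
Common window lengths: 135, 30, 15, 30, 60 min; longest is 135.

135 minutes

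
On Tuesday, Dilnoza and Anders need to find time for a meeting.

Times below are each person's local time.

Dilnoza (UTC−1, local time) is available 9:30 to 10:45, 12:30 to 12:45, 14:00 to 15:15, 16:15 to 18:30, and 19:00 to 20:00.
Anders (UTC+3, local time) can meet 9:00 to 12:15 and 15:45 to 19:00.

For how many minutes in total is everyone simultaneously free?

Dilnoza → UTC: 10:30–11:45, 13:30–13:45, 15:00–16:15, 17:15–19:30, 20:00–21:00.
Anders → UTC: 06:00–09:15, 12:45–16:00.
Dilnoza ∩ Anders: 13:30–13:45, 15:00–16:00.
Total common minutes: 15 + 60 = 75.

75 minutes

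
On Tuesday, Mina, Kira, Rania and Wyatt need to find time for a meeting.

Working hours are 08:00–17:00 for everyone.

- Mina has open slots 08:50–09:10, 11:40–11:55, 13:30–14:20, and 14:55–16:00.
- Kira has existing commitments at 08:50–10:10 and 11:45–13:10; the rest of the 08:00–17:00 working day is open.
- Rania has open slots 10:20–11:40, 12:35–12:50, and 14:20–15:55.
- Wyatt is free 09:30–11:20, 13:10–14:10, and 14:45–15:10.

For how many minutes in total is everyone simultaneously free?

15 minutes

Kira free within 08:00–17:00: 08:00–08:50, 10:10–11:45, 13:10–17:00.
Mina ∩ Kira: 11:40–11:45, 13:30–14:20, 14:55–16:00.
Mina ∩ Kira ∩ Rania: 14:55–15:55.
Mina ∩ Kira ∩ Rania ∩ Wyatt: 14:55–15:10.
Total common minutes: 15.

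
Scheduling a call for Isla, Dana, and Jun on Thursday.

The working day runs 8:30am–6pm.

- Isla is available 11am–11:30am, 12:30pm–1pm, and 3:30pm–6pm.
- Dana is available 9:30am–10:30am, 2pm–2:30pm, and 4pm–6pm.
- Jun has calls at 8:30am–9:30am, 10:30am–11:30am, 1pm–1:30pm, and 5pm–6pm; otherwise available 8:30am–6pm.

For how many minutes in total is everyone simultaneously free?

Jun free within 08:30–18:00: 09:30–10:30, 11:30–13:00, 13:30–17:00.
Isla ∩ Dana: 16:00–18:00.
Isla ∩ Dana ∩ Jun: 16:00–17:00.
Total common minutes: 60.

60 minutes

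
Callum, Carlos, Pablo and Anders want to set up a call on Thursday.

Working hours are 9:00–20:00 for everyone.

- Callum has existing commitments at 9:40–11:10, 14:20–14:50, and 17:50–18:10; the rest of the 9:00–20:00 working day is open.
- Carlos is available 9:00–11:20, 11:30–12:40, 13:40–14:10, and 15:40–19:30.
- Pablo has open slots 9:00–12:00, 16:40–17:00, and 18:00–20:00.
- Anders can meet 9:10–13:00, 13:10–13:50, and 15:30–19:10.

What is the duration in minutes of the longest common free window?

60 minutes

Callum free within 09:00–20:00: 09:00–09:40, 11:10–14:20, 14:50–17:50, 18:10–20:00.
Callum ∩ Carlos: 09:00–09:40, 11:10–11:20, 11:30–12:40, 13:40–14:10, 15:40–17:50, 18:10–19:30.
Callum ∩ Carlos ∩ Pablo: 09:00–09:40, 11:10–11:20, 11:30–12:00, 16:40–17:00, 18:10–19:30.
Callum ∩ Carlos ∩ Pablo ∩ Anders: 09:10–09:40, 11:10–11:20, 11:30–12:00, 16:40–17:00, 18:10–19:10.
Common window lengths: 30, 10, 30, 20, 60 min; longest is 60.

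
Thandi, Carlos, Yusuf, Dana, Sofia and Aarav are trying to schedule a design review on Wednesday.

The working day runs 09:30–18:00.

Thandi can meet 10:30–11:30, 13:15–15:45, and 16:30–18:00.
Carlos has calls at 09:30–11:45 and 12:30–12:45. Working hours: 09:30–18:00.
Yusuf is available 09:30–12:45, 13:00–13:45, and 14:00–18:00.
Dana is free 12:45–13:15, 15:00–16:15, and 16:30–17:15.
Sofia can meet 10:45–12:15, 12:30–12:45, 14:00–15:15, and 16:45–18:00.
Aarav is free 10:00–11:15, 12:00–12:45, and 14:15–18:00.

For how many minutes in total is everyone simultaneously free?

Carlos free within 09:30–18:00: 11:45–12:30, 12:45–18:00.
Thandi ∩ Carlos: 13:15–15:45, 16:30–18:00.
Thandi ∩ Carlos ∩ Yusuf: 13:15–13:45, 14:00–15:45, 16:30–18:00.
Thandi ∩ Carlos ∩ Yusuf ∩ Dana: 15:00–15:45, 16:30–17:15.
Thandi ∩ Carlos ∩ Yusuf ∩ Dana ∩ Sofia: 15:00–15:15, 16:45–17:15.
Thandi ∩ Carlos ∩ Yusuf ∩ Dana ∩ Sofia ∩ Aarav: 15:00–15:15, 16:45–17:15.
Total common minutes: 15 + 30 = 45.

45 minutes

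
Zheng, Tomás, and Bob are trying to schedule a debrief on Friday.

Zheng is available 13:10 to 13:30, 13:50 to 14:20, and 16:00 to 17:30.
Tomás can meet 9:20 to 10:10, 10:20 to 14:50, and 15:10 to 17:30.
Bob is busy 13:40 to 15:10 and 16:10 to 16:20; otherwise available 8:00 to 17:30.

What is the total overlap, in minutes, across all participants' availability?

Bob free within 08:00–17:30: 08:00–13:40, 15:10–16:10, 16:20–17:30.
Zheng ∩ Tomás: 13:10–13:30, 13:50–14:20, 16:00–17:30.
Zheng ∩ Tomás ∩ Bob: 13:10–13:30, 16:00–16:10, 16:20–17:30.
Total common minutes: 20 + 10 + 70 = 100.

100 minutes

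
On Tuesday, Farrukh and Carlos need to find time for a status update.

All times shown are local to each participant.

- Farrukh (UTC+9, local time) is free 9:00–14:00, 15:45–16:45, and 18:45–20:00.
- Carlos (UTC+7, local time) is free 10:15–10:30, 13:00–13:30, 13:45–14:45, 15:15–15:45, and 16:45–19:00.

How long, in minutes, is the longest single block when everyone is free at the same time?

75 minutes

Farrukh → UTC: 00:00–05:00, 06:45–07:45, 09:45–11:00.
Carlos → UTC: 03:15–03:30, 06:00–06:30, 06:45–07:45, 08:15–08:45, 09:45–12:00.
Farrukh ∩ Carlos: 03:15–03:30, 06:45–07:45, 09:45–11:00.
Common window lengths: 15, 60, 75 min; longest is 75.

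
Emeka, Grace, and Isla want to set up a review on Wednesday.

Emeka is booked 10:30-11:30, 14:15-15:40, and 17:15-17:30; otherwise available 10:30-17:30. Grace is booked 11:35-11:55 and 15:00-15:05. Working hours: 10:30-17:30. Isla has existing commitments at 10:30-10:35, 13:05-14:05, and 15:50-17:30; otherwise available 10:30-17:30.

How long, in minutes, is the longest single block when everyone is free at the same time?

Emeka free within 10:30–17:30: 11:30–14:15, 15:40–17:15.
Grace free within 10:30–17:30: 10:30–11:35, 11:55–15:00, 15:05–17:30.
Isla free within 10:30–17:30: 10:35–13:05, 14:05–15:50.
Emeka ∩ Grace: 11:30–11:35, 11:55–14:15, 15:40–17:15.
Emeka ∩ Grace ∩ Isla: 11:30–11:35, 11:55–13:05, 14:05–14:15, 15:40–15:50.
Common window lengths: 5, 70, 10, 10 min; longest is 70.

70 minutes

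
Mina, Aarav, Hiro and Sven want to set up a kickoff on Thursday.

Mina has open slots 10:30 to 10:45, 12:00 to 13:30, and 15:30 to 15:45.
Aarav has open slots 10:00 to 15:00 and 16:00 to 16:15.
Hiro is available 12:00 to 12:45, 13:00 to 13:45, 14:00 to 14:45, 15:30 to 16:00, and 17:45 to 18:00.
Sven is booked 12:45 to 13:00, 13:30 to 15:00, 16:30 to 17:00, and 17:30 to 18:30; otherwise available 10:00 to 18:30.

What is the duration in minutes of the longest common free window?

45 minutes

Sven free within 10:00–18:30: 10:00–12:45, 13:00–13:30, 15:00–16:30, 17:00–17:30.
Mina ∩ Aarav: 10:30–10:45, 12:00–13:30.
Mina ∩ Aarav ∩ Hiro: 12:00–12:45, 13:00–13:30.
Mina ∩ Aarav ∩ Hiro ∩ Sven: 12:00–12:45, 13:00–13:30.
Common window lengths: 45, 30 min; longest is 45.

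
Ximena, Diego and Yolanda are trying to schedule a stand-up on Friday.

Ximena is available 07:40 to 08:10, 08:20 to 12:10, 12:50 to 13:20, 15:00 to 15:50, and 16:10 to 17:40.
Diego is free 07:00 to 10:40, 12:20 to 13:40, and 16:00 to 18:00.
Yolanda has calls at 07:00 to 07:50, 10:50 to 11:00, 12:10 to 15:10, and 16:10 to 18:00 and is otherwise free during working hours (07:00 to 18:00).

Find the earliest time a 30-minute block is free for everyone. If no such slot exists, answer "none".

08:20

Yolanda free within 07:00–18:00: 07:50–10:50, 11:00–12:10, 15:10–16:10.
Ximena ∩ Diego: 07:40–08:10, 08:20–10:40, 12:50–13:20, 16:10–17:40.
Ximena ∩ Diego ∩ Yolanda: 07:50–08:10, 08:20–10:40.
Windows ≥ 30 min: 08:20–10:40.
Earliest such window starts at 08:20.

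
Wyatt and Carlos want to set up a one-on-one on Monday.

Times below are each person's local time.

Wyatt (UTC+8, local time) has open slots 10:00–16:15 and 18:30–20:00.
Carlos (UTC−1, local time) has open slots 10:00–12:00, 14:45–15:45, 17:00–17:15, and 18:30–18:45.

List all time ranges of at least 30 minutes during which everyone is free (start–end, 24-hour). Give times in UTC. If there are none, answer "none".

Wyatt → UTC: 02:00–08:15, 10:30–12:00.
Carlos → UTC: 11:00–13:00, 15:45–16:45, 18:00–18:15, 19:30–19:45.
Wyatt ∩ Carlos: 11:00–12:00.
Windows ≥ 30 min: 11:00–12:00.

11:00–12:00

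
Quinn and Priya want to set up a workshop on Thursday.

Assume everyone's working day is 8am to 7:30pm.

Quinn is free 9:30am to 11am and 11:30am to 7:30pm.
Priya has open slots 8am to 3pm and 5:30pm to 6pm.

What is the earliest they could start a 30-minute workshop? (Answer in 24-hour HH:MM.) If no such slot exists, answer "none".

09:30

Quinn ∩ Priya: 09:30–11:00, 11:30–15:00, 17:30–18:00.
Windows ≥ 30 min: 09:30–11:00, 11:30–15:00, 17:30–18:00.
Earliest such window starts at 09:30.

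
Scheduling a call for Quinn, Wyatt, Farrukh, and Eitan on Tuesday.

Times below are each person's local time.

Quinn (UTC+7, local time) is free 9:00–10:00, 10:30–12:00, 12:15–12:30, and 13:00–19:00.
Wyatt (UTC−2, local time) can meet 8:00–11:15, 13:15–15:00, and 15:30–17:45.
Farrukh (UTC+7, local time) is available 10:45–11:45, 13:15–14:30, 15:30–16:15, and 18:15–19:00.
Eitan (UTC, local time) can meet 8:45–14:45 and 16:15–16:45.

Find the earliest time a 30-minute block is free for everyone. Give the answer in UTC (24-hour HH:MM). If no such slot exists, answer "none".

Quinn → UTC: 02:00–03:00, 03:30–05:00, 05:15–05:30, 06:00–12:00.
Wyatt → UTC: 10:00–13:15, 15:15–17:00, 17:30–19:45.
Farrukh → UTC: 03:45–04:45, 06:15–07:30, 08:30–09:15, 11:15–12:00.
Eitan → UTC: 08:45–14:45, 16:15–16:45.
Quinn ∩ Wyatt: 10:00–12:00.
Quinn ∩ Wyatt ∩ Farrukh: 11:15–12:00.
Quinn ∩ Wyatt ∩ Farrukh ∩ Eitan: 11:15–12:00.
Windows ≥ 30 min: 11:15–12:00.
Earliest such window starts at 11:15.

11:15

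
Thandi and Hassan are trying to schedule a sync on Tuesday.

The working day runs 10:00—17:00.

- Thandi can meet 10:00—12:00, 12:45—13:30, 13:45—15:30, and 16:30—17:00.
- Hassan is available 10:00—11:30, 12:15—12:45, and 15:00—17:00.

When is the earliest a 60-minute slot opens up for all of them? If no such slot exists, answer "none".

10:00

Thandi ∩ Hassan: 10:00–11:30, 15:00–15:30, 16:30–17:00.
Windows ≥ 60 min: 10:00–11:30.
Earliest such window starts at 10:00.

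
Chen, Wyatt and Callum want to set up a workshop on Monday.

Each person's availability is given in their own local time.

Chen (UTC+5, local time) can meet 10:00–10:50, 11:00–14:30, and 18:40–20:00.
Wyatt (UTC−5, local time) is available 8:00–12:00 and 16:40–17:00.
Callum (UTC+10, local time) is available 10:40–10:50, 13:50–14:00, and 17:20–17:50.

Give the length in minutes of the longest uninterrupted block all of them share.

0 minutes

Chen → UTC: 05:00–05:50, 06:00–09:30, 13:40–15:00.
Wyatt → UTC: 13:00–17:00, 21:40–22:00.
Callum → UTC: 00:40–00:50, 03:50–04:00, 07:20–07:50.
Chen ∩ Wyatt: 13:40–15:00.
Chen ∩ Wyatt ∩ Callum: (none).
No common window.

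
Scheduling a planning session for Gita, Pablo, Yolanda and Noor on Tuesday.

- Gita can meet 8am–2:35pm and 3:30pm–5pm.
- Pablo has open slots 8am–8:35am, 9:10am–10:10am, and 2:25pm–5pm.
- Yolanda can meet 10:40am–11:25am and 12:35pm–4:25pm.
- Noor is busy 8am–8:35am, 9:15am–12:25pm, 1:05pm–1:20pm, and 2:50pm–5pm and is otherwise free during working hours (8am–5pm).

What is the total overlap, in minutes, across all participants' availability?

Noor free within 08:00–17:00: 08:35–09:15, 12:25–13:05, 13:20–14:50.
Gita ∩ Pablo: 08:00–08:35, 09:10–10:10, 14:25–14:35, 15:30–17:00.
Gita ∩ Pablo ∩ Yolanda: 14:25–14:35, 15:30–16:25.
Gita ∩ Pablo ∩ Yolanda ∩ Noor: 14:25–14:35.
Total common minutes: 10.

10 minutes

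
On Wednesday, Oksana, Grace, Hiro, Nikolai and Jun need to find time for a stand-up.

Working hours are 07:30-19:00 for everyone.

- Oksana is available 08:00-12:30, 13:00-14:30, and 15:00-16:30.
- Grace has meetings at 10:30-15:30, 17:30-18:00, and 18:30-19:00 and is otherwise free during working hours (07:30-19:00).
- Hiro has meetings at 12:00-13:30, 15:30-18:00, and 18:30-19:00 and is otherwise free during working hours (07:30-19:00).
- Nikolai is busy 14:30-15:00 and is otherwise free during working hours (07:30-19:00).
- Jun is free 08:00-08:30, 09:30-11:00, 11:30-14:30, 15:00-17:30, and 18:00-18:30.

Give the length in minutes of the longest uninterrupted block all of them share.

Grace free within 07:30–19:00: 07:30–10:30, 15:30–17:30, 18:00–18:30.
Hiro free within 07:30–19:00: 07:30–12:00, 13:30–15:30, 18:00–18:30.
Nikolai free within 07:30–19:00: 07:30–14:30, 15:00–19:00.
Oksana ∩ Grace: 08:00–10:30, 15:30–16:30.
Oksana ∩ Grace ∩ Hiro: 08:00–10:30.
Oksana ∩ Grace ∩ Hiro ∩ Nikolai: 08:00–10:30.
Oksana ∩ Grace ∩ Hiro ∩ Nikolai ∩ Jun: 08:00–08:30, 09:30–10:30.
Common window lengths: 30, 60 min; longest is 60.

60 minutes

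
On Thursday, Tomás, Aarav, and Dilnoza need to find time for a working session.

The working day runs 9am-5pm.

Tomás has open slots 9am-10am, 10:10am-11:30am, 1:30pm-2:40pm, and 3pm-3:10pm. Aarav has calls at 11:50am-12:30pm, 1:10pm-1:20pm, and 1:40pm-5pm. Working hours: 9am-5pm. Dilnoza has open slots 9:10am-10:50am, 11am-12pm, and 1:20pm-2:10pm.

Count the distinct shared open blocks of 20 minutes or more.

3

Aarav free within 09:00–17:00: 09:00–11:50, 12:30–13:10, 13:20–13:40.
Tomás ∩ Aarav: 09:00–10:00, 10:10–11:30, 13:30–13:40.
Tomás ∩ Aarav ∩ Dilnoza: 09:10–10:00, 10:10–10:50, 11:00–11:30, 13:30–13:40.
Windows ≥ 20 min: 09:10–10:00, 10:10–10:50, 11:00–11:30.
That's 3 windows.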